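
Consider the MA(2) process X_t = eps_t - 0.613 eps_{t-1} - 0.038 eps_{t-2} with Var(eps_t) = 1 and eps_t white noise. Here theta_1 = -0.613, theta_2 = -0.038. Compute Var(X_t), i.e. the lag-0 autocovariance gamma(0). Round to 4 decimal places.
\gamma(0) = 1.3772

For an MA(q) process X_t = eps_t + sum_i theta_i eps_{t-i} with
Var(eps_t) = sigma^2, the variance is
  gamma(0) = sigma^2 * (1 + sum_i theta_i^2).
  sum_i theta_i^2 = (-0.613)^2 + (-0.038)^2 = 0.375769 + 0.001444 = 0.377213.
  gamma(0) = 1 * (1 + 0.377213) = 1 * 1.377213 = 1.377213, which rounds to 1.3772.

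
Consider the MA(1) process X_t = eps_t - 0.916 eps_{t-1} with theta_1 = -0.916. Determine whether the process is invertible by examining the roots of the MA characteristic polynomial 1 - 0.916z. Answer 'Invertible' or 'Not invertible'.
\text{Invertible}

The MA(q) characteristic polynomial is P(z) = 1 - 0.916z.
Invertibility requires all roots to lie outside the unit circle, i.e. |z| > 1 for every root.
This is linear in z: 1 + (-0.916) z = 0  =>  z = -1/(-0.916) = 1.091703,  |z| = 1.091703.
Moduli of all roots: 1.0917.
All moduli strictly greater than 1? Yes.
Verdict: Invertible.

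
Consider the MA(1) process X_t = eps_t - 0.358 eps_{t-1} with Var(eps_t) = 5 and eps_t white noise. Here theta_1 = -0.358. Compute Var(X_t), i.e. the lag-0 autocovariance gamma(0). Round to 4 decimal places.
\gamma(0) = 5.6408

For an MA(q) process X_t = eps_t + sum_i theta_i eps_{t-i} with
Var(eps_t) = sigma^2, the variance is
  gamma(0) = sigma^2 * (1 + sum_i theta_i^2).
  sum_i theta_i^2 = (-0.358)^2 = 0.128164.
  gamma(0) = 5 * (1 + 0.128164) = 5 * 1.128164 = 5.64082, which rounds to 5.6408.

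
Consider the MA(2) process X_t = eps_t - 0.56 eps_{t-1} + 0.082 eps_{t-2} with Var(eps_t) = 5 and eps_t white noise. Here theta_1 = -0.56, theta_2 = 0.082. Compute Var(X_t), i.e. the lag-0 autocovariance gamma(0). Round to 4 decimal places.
\gamma(0) = 6.6016

For an MA(q) process X_t = eps_t + sum_i theta_i eps_{t-i} with
Var(eps_t) = sigma^2, the variance is
  gamma(0) = sigma^2 * (1 + sum_i theta_i^2).
  sum_i theta_i^2 = (-0.56)^2 + (0.082)^2 = 0.3136 + 0.006724 = 0.320324.
  gamma(0) = 5 * (1 + 0.320324) = 5 * 1.320324 = 6.60162, which rounds to 6.6016.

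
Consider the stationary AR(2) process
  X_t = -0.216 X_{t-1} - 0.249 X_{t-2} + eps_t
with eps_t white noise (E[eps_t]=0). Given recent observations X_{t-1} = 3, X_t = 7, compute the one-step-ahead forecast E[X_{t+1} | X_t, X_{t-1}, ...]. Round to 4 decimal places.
E[X_{t+1} \mid \mathcal F_t] = -2.2590

For an AR(p) model X_t = c + sum_i phi_i X_{t-i} + eps_t, the
one-step-ahead conditional mean is
  E[X_{t+1} | X_t, ...] = c + sum_i phi_i X_{t+1-i}.
Substitute known values:
  E[X_{t+1} | ...] = (-0.216) * (7) + (-0.249) * (3)
                   = -2.2590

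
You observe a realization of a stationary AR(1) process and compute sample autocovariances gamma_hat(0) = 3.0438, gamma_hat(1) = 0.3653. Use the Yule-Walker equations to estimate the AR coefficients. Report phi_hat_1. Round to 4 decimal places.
\hat\phi_{1} = 0.1200

The Yule-Walker equations for an AR(p) process read, in matrix form,
  Gamma_p phi = r_p,   with   (Gamma_p)_{ij} = gamma(|i - j|),
                       (r_p)_i = gamma(i),   i,j = 1..p.
Substitute the sample gammas (Toeplitz matrix and right-hand side of size 1):
  Gamma_p = [[3.0438]]
  r_p     = [0.3653]
With p = 1 this is the single equation gamma(0) phi_1 = gamma(1):
  phi_hat_1 = gamma(1) / gamma(0) = 0.3653 / 3.0438 = 0.1200.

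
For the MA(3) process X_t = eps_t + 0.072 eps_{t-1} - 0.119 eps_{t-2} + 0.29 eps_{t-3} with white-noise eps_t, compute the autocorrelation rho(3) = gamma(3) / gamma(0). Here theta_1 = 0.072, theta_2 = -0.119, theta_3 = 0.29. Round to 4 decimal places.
\rho(3) = 0.2628

For an MA(q) process with theta_0 = 1, the autocovariance is
  gamma(k) = sigma^2 * sum_{i=0..q-k} theta_i * theta_{i+k},
and rho(k) = gamma(k) / gamma(0). Sigma^2 cancels.
  numerator   = (1)*(0.29) = 0.29.
  denominator = (1)^2 + (0.072)^2 + (-0.119)^2 + (0.29)^2 = 1.103445.
  rho(3) = 0.29 / 1.103445 = 0.2628.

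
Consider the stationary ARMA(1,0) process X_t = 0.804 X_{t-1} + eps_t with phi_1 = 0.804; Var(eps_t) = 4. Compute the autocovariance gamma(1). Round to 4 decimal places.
\gamma(1) = 9.0954

Multiply the model equation by X_{t-k} and take expectations. With theta_0 = psi_0 = 1 and psi_j the MA(infinity) weights, this gives
  gamma(k) - sum_i phi_i gamma(k-i) = c_k,
  c_k = sigma^2 * sum_{j=k..q} theta_j psi_{j-k}   (c_k = 0 for k > q),
using gamma(-m) = gamma(m).
Pure AR (q = 0): c_0 = sigma^2 = 4, c_k = 0 for k >= 1.
Equations for k = 0 and k = 1 (AR order 1):
  gamma(0) = phi_1 gamma(1) + c_0
  gamma(1) = phi_1 gamma(0) + c_1
Substituting the second into the first: gamma(0) (1 - phi_1^2) = c_0 + phi_1 c_1, so
  gamma(0) = c_0 / (1 - phi_1^2) = 4 / (1 - (0.804)^2) = 4 / 0.353584 = 11.312729.
  gamma(1) = phi_1 gamma(0) = (0.804)(11.312729) = 9.095434.
Therefore gamma(1) = 9.0954 (to 4 decimal places).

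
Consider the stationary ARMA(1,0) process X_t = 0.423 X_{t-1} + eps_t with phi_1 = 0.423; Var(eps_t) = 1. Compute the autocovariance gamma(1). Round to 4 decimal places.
\gamma(1) = 0.5152

Multiply the model equation by X_{t-k} and take expectations. With theta_0 = psi_0 = 1 and psi_j the MA(infinity) weights, this gives
  gamma(k) - sum_i phi_i gamma(k-i) = c_k,
  c_k = sigma^2 * sum_{j=k..q} theta_j psi_{j-k}   (c_k = 0 for k > q),
using gamma(-m) = gamma(m).
Pure AR (q = 0): c_0 = sigma^2 = 1, c_k = 0 for k >= 1.
Equations for k = 0 and k = 1 (AR order 1):
  gamma(0) = phi_1 gamma(1) + c_0
  gamma(1) = phi_1 gamma(0) + c_1
Substituting the second into the first: gamma(0) (1 - phi_1^2) = c_0 + phi_1 c_1, so
  gamma(0) = c_0 / (1 - phi_1^2) = 1 / (1 - (0.423)^2) = 1 / 0.821071 = 1.217921.
  gamma(1) = phi_1 gamma(0) = (0.423)(1.217921) = 0.515181.
Therefore gamma(1) = 0.5152 (to 4 decimal places).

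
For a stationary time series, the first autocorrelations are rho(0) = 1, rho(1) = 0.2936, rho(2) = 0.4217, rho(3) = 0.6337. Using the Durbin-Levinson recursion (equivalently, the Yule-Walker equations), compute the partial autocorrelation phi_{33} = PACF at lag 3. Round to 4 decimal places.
\phi_{33} = 0.5661

The PACF at lag k is phi_{kk}, the last component of the solution
to the Yule-Walker system G_k phi = r_k where
  (G_k)_{ij} = rho(|i - j|), (r_k)_i = rho(i), i,j = 1..k.
Equivalently, Durbin-Levinson gives phi_{kk} iteratively:
  phi_{11} = rho(1)
  phi_{kk} = [rho(k) - sum_{j=1..k-1} phi_{k-1,j} rho(k-j)]
            / [1 - sum_{j=1..k-1} phi_{k-1,j} rho(j)],
  phi_{k,j} = phi_{k-1,j} - phi_{kk} phi_{k-1,k-j},  j = 1..k-1.
Step k = 1:
  phi_11 = rho(1) = 0.2936.
Step k = 2:
  phi_22 = [rho(2) - phi_11 rho(1)] / [1 - phi_11 rho(1)] = [0.4217 - (0.2936)(0.2936)] / [1 - (0.2936)(0.2936)]
         = 0.33549904 / 0.91379904 = 0.367148.
  Update: phi_21 = phi_11 - phi_22 phi_11 = 0.2936 - (0.367148)(0.2936) = 0.185805.
Step k = 3:
  phi_33 = [rho(3) - phi_21 rho(2) - phi_22 rho(1)] / [1 - phi_21 rho(1) - phi_22 rho(2)]
    numerator   = 0.6337 - (0.185805)(0.4217) - (0.367148)(0.2936) = 0.44755132
    denominator = 1 - (0.185805)(0.2936) - (0.367148)(0.4217) = 0.7906214
  phi_33 = 0.44755132 / 0.7906214 = 0.5661.
Therefore phi_{33} = 0.5661.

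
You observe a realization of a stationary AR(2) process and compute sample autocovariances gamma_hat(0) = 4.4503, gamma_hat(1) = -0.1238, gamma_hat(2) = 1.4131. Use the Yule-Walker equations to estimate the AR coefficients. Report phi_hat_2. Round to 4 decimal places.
\hat\phi_{2} = 0.3170

The Yule-Walker equations for an AR(p) process read, in matrix form,
  Gamma_p phi = r_p,   with   (Gamma_p)_{ij} = gamma(|i - j|),
                       (r_p)_i = gamma(i),   i,j = 1..p.
Substitute the sample gammas (Toeplitz matrix and right-hand side of size 2):
  Gamma_p = [[4.4503, -0.1238], [-0.1238, 4.4503]]
  r_p     = [-0.1238, 1.4131]
Written out:
  4.4503 phi_1 - 0.1238 phi_2 = -0.1238
  -0.1238 phi_1 + 4.4503 phi_2 = 1.4131
Solve by Cramer's rule:
  det = gamma(0)^2 - gamma(1)^2 = (4.4503)^2 - (-0.1238)^2 = 19.80517009 - 0.01532644 = 19.78984365
  phi_hat_1 = [gamma(1) gamma(0) - gamma(1) gamma(2)] / det = [(-0.1238)(4.4503) - (-0.1238)(1.4131)] / 19.78984365 = -0.37600536 / 19.78984365 = -0.019
  phi_hat_2 = [gamma(0) gamma(2) - gamma(1)^2] / det = [(4.4503)(1.4131) - (-0.1238)^2] / 19.78984365 = 6.27339249 / 19.78984365 = 0.317
So phi_hat = [-0.0190, 0.3170].
Therefore phi_hat_2 = 0.3170.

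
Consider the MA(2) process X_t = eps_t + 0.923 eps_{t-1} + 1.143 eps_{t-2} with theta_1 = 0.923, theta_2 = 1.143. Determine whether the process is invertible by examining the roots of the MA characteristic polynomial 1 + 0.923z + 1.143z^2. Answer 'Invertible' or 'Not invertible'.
\text{Not invertible}

The MA(q) characteristic polynomial is P(z) = 1 + 0.923z + 1.143z^2.
Invertibility requires all roots to lie outside the unit circle, i.e. |z| > 1 for every root.
Set 1 + (0.923) z + (1.143) z^2 = 0, i.e. a z^2 + b z + c = 0 with a = 1.143, b = 0.923, c = 1.
Discriminant D = b^2 - 4ac = (0.923)^2 - 4*(1.143)*1 = 0.851929 - (4.572) = -3.720071.
D < 0, so the roots are the complex-conjugate pair z = (-b +/- i sqrt(-D)) / (2a) = -0.4038 +/- 0.8437i.
For a conjugate pair |z|^2 = z * conj(z) = (product of roots) = c/a = 1/(1.143) = 0.874891, so |z| = sqrt(0.874891) = 0.9354 for both roots.
Moduli of all roots: 0.9354, 0.9354.
All moduli strictly greater than 1? No.
Verdict: Not invertible.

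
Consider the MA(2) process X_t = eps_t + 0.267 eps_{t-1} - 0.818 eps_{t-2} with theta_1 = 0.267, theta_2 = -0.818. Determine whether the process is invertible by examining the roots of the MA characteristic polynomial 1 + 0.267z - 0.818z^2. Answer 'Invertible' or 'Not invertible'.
\text{Not invertible}

The MA(q) characteristic polynomial is P(z) = 1 + 0.267z - 0.818z^2.
Invertibility requires all roots to lie outside the unit circle, i.e. |z| > 1 for every root.
Set 1 + (0.267) z + (-0.818) z^2 = 0, i.e. a z^2 + b z + c = 0 with a = -0.818, b = 0.267, c = 1.
Discriminant D = b^2 - 4ac = (0.267)^2 - 4*(-0.818)*1 = 0.071289 - (-3.272) = 3.343289.
D >= 0, so the roots are real: z = (-b +/- sqrt(D)) / (2a) = (-0.267 +/- 1.828466) / (-1.636).
  z_1 = (-0.267 + 1.828466) / (-1.636) = -0.9544,   |z_1| = 0.9544.
  z_2 = (-0.267 - 1.828466) / (-1.636) = 1.2808,   |z_2| = 1.2808.
Moduli of all roots: 0.9544, 1.2808.
All moduli strictly greater than 1? No.
Verdict: Not invertible.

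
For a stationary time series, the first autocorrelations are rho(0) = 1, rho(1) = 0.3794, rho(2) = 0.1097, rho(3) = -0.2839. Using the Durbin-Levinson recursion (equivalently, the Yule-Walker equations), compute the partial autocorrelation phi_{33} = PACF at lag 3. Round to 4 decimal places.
\phi_{33} = -0.3651

The PACF at lag k is phi_{kk}, the last component of the solution
to the Yule-Walker system G_k phi = r_k where
  (G_k)_{ij} = rho(|i - j|), (r_k)_i = rho(i), i,j = 1..k.
Equivalently, Durbin-Levinson gives phi_{kk} iteratively:
  phi_{11} = rho(1)
  phi_{kk} = [rho(k) - sum_{j=1..k-1} phi_{k-1,j} rho(k-j)]
            / [1 - sum_{j=1..k-1} phi_{k-1,j} rho(j)],
  phi_{k,j} = phi_{k-1,j} - phi_{kk} phi_{k-1,k-j},  j = 1..k-1.
Step k = 1:
  phi_11 = rho(1) = 0.3794.
Step k = 2:
  phi_22 = [rho(2) - phi_11 rho(1)] / [1 - phi_11 rho(1)] = [0.1097 - (0.3794)(0.3794)] / [1 - (0.3794)(0.3794)]
         = -0.03424436 / 0.85605564 = -0.040002.
  Update: phi_21 = phi_11 - phi_22 phi_11 = 0.3794 - (-0.040002)(0.3794) = 0.394577.
Step k = 3:
  phi_33 = [rho(3) - phi_21 rho(2) - phi_22 rho(1)] / [1 - phi_21 rho(1) - phi_22 rho(2)]
    numerator   = -0.2839 - (0.394577)(0.1097) - (-0.040002)(0.3794) = -0.31200815
    denominator = 1 - (0.394577)(0.3794) - (-0.040002)(0.1097) = 0.85468578
  phi_33 = -0.31200815 / 0.85468578 = -0.3651.
Therefore phi_{33} = -0.3651.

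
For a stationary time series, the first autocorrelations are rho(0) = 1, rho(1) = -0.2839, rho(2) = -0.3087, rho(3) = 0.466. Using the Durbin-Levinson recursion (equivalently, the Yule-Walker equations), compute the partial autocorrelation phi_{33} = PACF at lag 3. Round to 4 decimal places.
\phi_{33} = 0.2929

The PACF at lag k is phi_{kk}, the last component of the solution
to the Yule-Walker system G_k phi = r_k where
  (G_k)_{ij} = rho(|i - j|), (r_k)_i = rho(i), i,j = 1..k.
Equivalently, Durbin-Levinson gives phi_{kk} iteratively:
  phi_{11} = rho(1)
  phi_{kk} = [rho(k) - sum_{j=1..k-1} phi_{k-1,j} rho(k-j)]
            / [1 - sum_{j=1..k-1} phi_{k-1,j} rho(j)],
  phi_{k,j} = phi_{k-1,j} - phi_{kk} phi_{k-1,k-j},  j = 1..k-1.
Step k = 1:
  phi_11 = rho(1) = -0.2839.
Step k = 2:
  phi_22 = [rho(2) - phi_11 rho(1)] / [1 - phi_11 rho(1)] = [-0.3087 - (-0.2839)(-0.2839)] / [1 - (-0.2839)(-0.2839)]
         = -0.38929921 / 0.91940079 = -0.423427.
  Update: phi_21 = phi_11 - phi_22 phi_11 = -0.2839 - (-0.423427)(-0.2839) = -0.404111.
Step k = 3:
  phi_33 = [rho(3) - phi_21 rho(2) - phi_22 rho(1)] / [1 - phi_21 rho(1) - phi_22 rho(2)]
    numerator   = 0.466 - (-0.404111)(-0.3087) - (-0.423427)(-0.2839) = 0.22104
    denominator = 1 - (-0.404111)(-0.2839) - (-0.423427)(-0.3087) = 0.75456095
  phi_33 = 0.22104 / 0.75456095 = 0.2929.
Therefore phi_{33} = 0.2929.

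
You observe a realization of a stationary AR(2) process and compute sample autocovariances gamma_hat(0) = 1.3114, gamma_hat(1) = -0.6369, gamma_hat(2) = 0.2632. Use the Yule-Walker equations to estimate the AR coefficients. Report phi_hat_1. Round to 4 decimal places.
\hat\phi_{1} = -0.5080

The Yule-Walker equations for an AR(p) process read, in matrix form,
  Gamma_p phi = r_p,   with   (Gamma_p)_{ij} = gamma(|i - j|),
                       (r_p)_i = gamma(i),   i,j = 1..p.
Substitute the sample gammas (Toeplitz matrix and right-hand side of size 2):
  Gamma_p = [[1.3114, -0.6369], [-0.6369, 1.3114]]
  r_p     = [-0.6369, 0.2632]
Written out:
  1.3114 phi_1 - 0.6369 phi_2 = -0.6369
  -0.6369 phi_1 + 1.3114 phi_2 = 0.2632
Solve by Cramer's rule:
  det = gamma(0)^2 - gamma(1)^2 = (1.3114)^2 - (-0.6369)^2 = 1.71976996 - 0.40564161 = 1.31412835
  phi_hat_1 = [gamma(1) gamma(0) - gamma(1) gamma(2)] / det = [(-0.6369)(1.3114) - (-0.6369)(0.2632)] / 1.31412835 = -0.66759858 / 1.31412835 = -0.508
  phi_hat_2 = [gamma(0) gamma(2) - gamma(1)^2] / det = [(1.3114)(0.2632) - (-0.6369)^2] / 1.31412835 = -0.06048113 / 1.31412835 = -0.046
So phi_hat = [-0.5080, -0.0460].
Therefore phi_hat_1 = -0.5080.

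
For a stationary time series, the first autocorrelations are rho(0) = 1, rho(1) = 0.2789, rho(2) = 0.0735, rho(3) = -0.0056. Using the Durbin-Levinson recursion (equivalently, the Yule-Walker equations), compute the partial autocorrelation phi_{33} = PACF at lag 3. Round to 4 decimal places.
\phi_{33} = -0.0270

The PACF at lag k is phi_{kk}, the last component of the solution
to the Yule-Walker system G_k phi = r_k where
  (G_k)_{ij} = rho(|i - j|), (r_k)_i = rho(i), i,j = 1..k.
Equivalently, Durbin-Levinson gives phi_{kk} iteratively:
  phi_{11} = rho(1)
  phi_{kk} = [rho(k) - sum_{j=1..k-1} phi_{k-1,j} rho(k-j)]
            / [1 - sum_{j=1..k-1} phi_{k-1,j} rho(j)],
  phi_{k,j} = phi_{k-1,j} - phi_{kk} phi_{k-1,k-j},  j = 1..k-1.
Step k = 1:
  phi_11 = rho(1) = 0.2789.
Step k = 2:
  phi_22 = [rho(2) - phi_11 rho(1)] / [1 - phi_11 rho(1)] = [0.0735 - (0.2789)(0.2789)] / [1 - (0.2789)(0.2789)]
         = -0.00428521 / 0.92221479 = -0.004647.
  Update: phi_21 = phi_11 - phi_22 phi_11 = 0.2789 - (-0.004647)(0.2789) = 0.280196.
Step k = 3:
  phi_33 = [rho(3) - phi_21 rho(2) - phi_22 rho(1)] / [1 - phi_21 rho(1) - phi_22 rho(2)]
    numerator   = -0.0056 - (0.280196)(0.0735) - (-0.004647)(0.2789) = -0.02489845
    denominator = 1 - (0.280196)(0.2789) - (-0.004647)(0.0735) = 0.92219488
  phi_33 = -0.02489845 / 0.92219488 = -0.027.
Therefore phi_{33} = -0.0270.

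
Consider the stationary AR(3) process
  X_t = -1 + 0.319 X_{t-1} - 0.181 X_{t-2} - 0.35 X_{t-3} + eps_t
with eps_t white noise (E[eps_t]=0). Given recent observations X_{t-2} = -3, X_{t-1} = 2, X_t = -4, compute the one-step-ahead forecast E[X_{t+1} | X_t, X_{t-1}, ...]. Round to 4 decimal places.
E[X_{t+1} \mid \mathcal F_t] = -1.5880

For an AR(p) model X_t = c + sum_i phi_i X_{t-i} + eps_t, the
one-step-ahead conditional mean is
  E[X_{t+1} | X_t, ...] = c + sum_i phi_i X_{t+1-i}.
Substitute known values:
  E[X_{t+1} | ...] = -1 + (0.319) * (-4) + (-0.181) * (2) + (-0.35) * (-3)
                   = -1.5880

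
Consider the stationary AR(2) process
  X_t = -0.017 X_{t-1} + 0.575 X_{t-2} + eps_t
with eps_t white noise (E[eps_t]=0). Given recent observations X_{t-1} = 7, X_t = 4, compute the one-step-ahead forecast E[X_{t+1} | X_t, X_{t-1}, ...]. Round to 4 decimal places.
E[X_{t+1} \mid \mathcal F_t] = 3.9570

For an AR(p) model X_t = c + sum_i phi_i X_{t-i} + eps_t, the
one-step-ahead conditional mean is
  E[X_{t+1} | X_t, ...] = c + sum_i phi_i X_{t+1-i}.
Substitute known values:
  E[X_{t+1} | ...] = (-0.017) * (4) + (0.575) * (7)
                   = 3.9570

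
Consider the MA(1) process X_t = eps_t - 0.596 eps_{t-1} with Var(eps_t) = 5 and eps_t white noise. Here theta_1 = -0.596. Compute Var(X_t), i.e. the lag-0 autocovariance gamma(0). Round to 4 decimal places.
\gamma(0) = 6.7761

For an MA(q) process X_t = eps_t + sum_i theta_i eps_{t-i} with
Var(eps_t) = sigma^2, the variance is
  gamma(0) = sigma^2 * (1 + sum_i theta_i^2).
  sum_i theta_i^2 = (-0.596)^2 = 0.355216.
  gamma(0) = 5 * (1 + 0.355216) = 5 * 1.355216 = 6.77608, which rounds to 6.7761.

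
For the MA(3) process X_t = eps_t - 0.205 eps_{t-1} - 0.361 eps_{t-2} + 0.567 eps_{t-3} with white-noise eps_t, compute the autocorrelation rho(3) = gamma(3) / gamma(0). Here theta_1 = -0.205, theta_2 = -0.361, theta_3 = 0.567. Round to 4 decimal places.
\rho(3) = 0.3796

For an MA(q) process with theta_0 = 1, the autocovariance is
  gamma(k) = sigma^2 * sum_{i=0..q-k} theta_i * theta_{i+k},
and rho(k) = gamma(k) / gamma(0). Sigma^2 cancels.
  numerator   = (1)*(0.567) = 0.567.
  denominator = (1)^2 + (-0.205)^2 + (-0.361)^2 + (0.567)^2 = 1.493835.
  rho(3) = 0.567 / 1.493835 = 0.3796.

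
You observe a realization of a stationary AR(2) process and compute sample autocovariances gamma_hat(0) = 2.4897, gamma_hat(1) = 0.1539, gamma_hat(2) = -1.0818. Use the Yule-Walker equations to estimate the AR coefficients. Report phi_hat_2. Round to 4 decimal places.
\hat\phi_{2} = -0.4400

The Yule-Walker equations for an AR(p) process read, in matrix form,
  Gamma_p phi = r_p,   with   (Gamma_p)_{ij} = gamma(|i - j|),
                       (r_p)_i = gamma(i),   i,j = 1..p.
Substitute the sample gammas (Toeplitz matrix and right-hand side of size 2):
  Gamma_p = [[2.4897, 0.1539], [0.1539, 2.4897]]
  r_p     = [0.1539, -1.0818]
Written out:
  2.4897 phi_1 + 0.1539 phi_2 = 0.1539
  0.1539 phi_1 + 2.4897 phi_2 = -1.0818
Solve by Cramer's rule:
  det = gamma(0)^2 - gamma(1)^2 = (2.4897)^2 - (0.1539)^2 = 6.19860609 - 0.02368521 = 6.17492088
  phi_hat_1 = [gamma(1) gamma(0) - gamma(1) gamma(2)] / det = [(0.1539)(2.4897) - (0.1539)(-1.0818)] / 6.17492088 = 0.54965385 / 6.17492088 = 0.089
  phi_hat_2 = [gamma(0) gamma(2) - gamma(1)^2] / det = [(2.4897)(-1.0818) - (0.1539)^2] / 6.17492088 = -2.71704267 / 6.17492088 = -0.44
So phi_hat = [0.0890, -0.4400].
Therefore phi_hat_2 = -0.4400.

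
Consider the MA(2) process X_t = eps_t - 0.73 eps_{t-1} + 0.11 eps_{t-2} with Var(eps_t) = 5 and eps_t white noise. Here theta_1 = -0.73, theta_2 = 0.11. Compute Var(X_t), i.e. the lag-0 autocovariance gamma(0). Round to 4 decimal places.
\gamma(0) = 7.7250

For an MA(q) process X_t = eps_t + sum_i theta_i eps_{t-i} with
Var(eps_t) = sigma^2, the variance is
  gamma(0) = sigma^2 * (1 + sum_i theta_i^2).
  sum_i theta_i^2 = (-0.73)^2 + (0.11)^2 = 0.5329 + 0.0121 = 0.545.
  gamma(0) = 5 * (1 + 0.545) = 5 * 1.545 = 7.725, which rounds to 7.7250.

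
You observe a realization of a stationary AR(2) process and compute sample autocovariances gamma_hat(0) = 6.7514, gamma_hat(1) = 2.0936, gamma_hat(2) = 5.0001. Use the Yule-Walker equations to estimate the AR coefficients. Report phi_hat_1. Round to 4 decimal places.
\hat\phi_{1} = 0.0890

The Yule-Walker equations for an AR(p) process read, in matrix form,
  Gamma_p phi = r_p,   with   (Gamma_p)_{ij} = gamma(|i - j|),
                       (r_p)_i = gamma(i),   i,j = 1..p.
Substitute the sample gammas (Toeplitz matrix and right-hand side of size 2):
  Gamma_p = [[6.7514, 2.0936], [2.0936, 6.7514]]
  r_p     = [2.0936, 5.0001]
Written out:
  6.7514 phi_1 + 2.0936 phi_2 = 2.0936
  2.0936 phi_1 + 6.7514 phi_2 = 5.0001
Solve by Cramer's rule:
  det = gamma(0)^2 - gamma(1)^2 = (6.7514)^2 - (2.0936)^2 = 45.58140196 - 4.38316096 = 41.198241
  phi_hat_1 = [gamma(1) gamma(0) - gamma(1) gamma(2)] / det = [(2.0936)(6.7514) - (2.0936)(5.0001)] / 41.198241 = 3.66652168 / 41.198241 = 0.089
  phi_hat_2 = [gamma(0) gamma(2) - gamma(1)^2] / det = [(6.7514)(5.0001) - (2.0936)^2] / 41.198241 = 29.37451418 / 41.198241 = 0.713
So phi_hat = [0.0890, 0.7130].
Therefore phi_hat_1 = 0.0890.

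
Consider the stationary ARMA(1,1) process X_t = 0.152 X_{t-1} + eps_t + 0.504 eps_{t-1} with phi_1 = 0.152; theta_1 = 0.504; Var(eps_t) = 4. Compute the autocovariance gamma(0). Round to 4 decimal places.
\gamma(0) = 5.7621

Multiply the model equation by X_{t-k} and take expectations. With theta_0 = psi_0 = 1 and psi_j the MA(infinity) weights, this gives
  gamma(k) - sum_i phi_i gamma(k-i) = c_k,
  c_k = sigma^2 * sum_{j=k..q} theta_j psi_{j-k}   (c_k = 0 for k > q),
using gamma(-m) = gamma(m).
psi-weights needed (psi_j = theta_j + sum_i phi_i psi_{j-i}):
  psi_1 = theta_1 + phi_1 = 0.504 + (0.152) = 0.656
Right-hand sides:
  c_0 = sigma^2 (1 + theta_1 psi_1) = 4 * (1 + (0.504)(0.656)) = 4 * 1.330624 = 5.322496
  c_1 = sigma^2 theta_1 = 4 * (0.504) = 2.016
  c_2 = 0
Equations for k = 0 and k = 1 (AR order 1):
  gamma(0) = phi_1 gamma(1) + c_0
  gamma(1) = phi_1 gamma(0) + c_1
Substituting the second into the first: gamma(0) (1 - phi_1^2) = c_0 + phi_1 c_1, so
  gamma(0) = (c_0 + phi_1 c_1) / (1 - phi_1^2) = (5.322496 + (0.152)(2.016)) / (1 - (0.152)^2) = 5.628928 / 0.976896 = 5.762055.
Therefore gamma(0) = 5.7621 (to 4 decimal places).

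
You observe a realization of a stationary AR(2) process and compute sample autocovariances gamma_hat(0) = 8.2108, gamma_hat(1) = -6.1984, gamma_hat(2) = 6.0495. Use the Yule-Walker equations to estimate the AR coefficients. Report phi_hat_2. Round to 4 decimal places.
\hat\phi_{2} = 0.3880

The Yule-Walker equations for an AR(p) process read, in matrix form,
  Gamma_p phi = r_p,   with   (Gamma_p)_{ij} = gamma(|i - j|),
                       (r_p)_i = gamma(i),   i,j = 1..p.
Substitute the sample gammas (Toeplitz matrix and right-hand side of size 2):
  Gamma_p = [[8.2108, -6.1984], [-6.1984, 8.2108]]
  r_p     = [-6.1984, 6.0495]
Written out:
  8.2108 phi_1 - 6.1984 phi_2 = -6.1984
  -6.1984 phi_1 + 8.2108 phi_2 = 6.0495
Solve by Cramer's rule:
  det = gamma(0)^2 - gamma(1)^2 = (8.2108)^2 - (-6.1984)^2 = 67.41723664 - 38.42016256 = 28.99707408
  phi_hat_1 = [gamma(1) gamma(0) - gamma(1) gamma(2)] / det = [(-6.1984)(8.2108) - (-6.1984)(6.0495)] / 28.99707408 = -13.39660192 / 28.99707408 = -0.462
  phi_hat_2 = [gamma(0) gamma(2) - gamma(1)^2] / det = [(8.2108)(6.0495) - (-6.1984)^2] / 28.99707408 = 11.25107204 / 28.99707408 = 0.388
So phi_hat = [-0.4620, 0.3880].
Therefore phi_hat_2 = 0.3880.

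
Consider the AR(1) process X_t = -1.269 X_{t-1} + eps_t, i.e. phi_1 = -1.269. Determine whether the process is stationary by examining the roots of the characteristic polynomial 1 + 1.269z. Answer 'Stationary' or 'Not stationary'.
\text{Not stationary}

The AR(p) characteristic polynomial is P(z) = 1 + 1.269z.
Stationarity requires all roots to lie outside the unit circle, i.e. |z| > 1 for every root.
This is linear in z: 1 + (1.269) z = 0  =>  z = -1/(1.269) = -0.788022,  |z| = 0.788022.
Moduli of all roots: 0.7880.
All moduli strictly greater than 1? No.
Verdict: Not stationary.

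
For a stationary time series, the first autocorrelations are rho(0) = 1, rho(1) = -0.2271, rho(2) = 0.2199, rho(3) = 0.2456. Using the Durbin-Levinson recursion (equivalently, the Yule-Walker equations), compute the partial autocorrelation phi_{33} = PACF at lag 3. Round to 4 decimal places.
\phi_{33} = 0.3560

The PACF at lag k is phi_{kk}, the last component of the solution
to the Yule-Walker system G_k phi = r_k where
  (G_k)_{ij} = rho(|i - j|), (r_k)_i = rho(i), i,j = 1..k.
Equivalently, Durbin-Levinson gives phi_{kk} iteratively:
  phi_{11} = rho(1)
  phi_{kk} = [rho(k) - sum_{j=1..k-1} phi_{k-1,j} rho(k-j)]
            / [1 - sum_{j=1..k-1} phi_{k-1,j} rho(j)],
  phi_{k,j} = phi_{k-1,j} - phi_{kk} phi_{k-1,k-j},  j = 1..k-1.
Step k = 1:
  phi_11 = rho(1) = -0.2271.
Step k = 2:
  phi_22 = [rho(2) - phi_11 rho(1)] / [1 - phi_11 rho(1)] = [0.2199 - (-0.2271)(-0.2271)] / [1 - (-0.2271)(-0.2271)]
         = 0.16832559 / 0.94842559 = 0.177479.
  Update: phi_21 = phi_11 - phi_22 phi_11 = -0.2271 - (0.177479)(-0.2271) = -0.186795.
Step k = 3:
  phi_33 = [rho(3) - phi_21 rho(2) - phi_22 rho(1)] / [1 - phi_21 rho(1) - phi_22 rho(2)]
    numerator   = 0.2456 - (-0.186795)(0.2199) - (0.177479)(-0.2271) = 0.32698159
    denominator = 1 - (-0.186795)(-0.2271) - (0.177479)(0.2199) = 0.91855134
  phi_33 = 0.32698159 / 0.91855134 = 0.356.
Therefore phi_{33} = 0.3560.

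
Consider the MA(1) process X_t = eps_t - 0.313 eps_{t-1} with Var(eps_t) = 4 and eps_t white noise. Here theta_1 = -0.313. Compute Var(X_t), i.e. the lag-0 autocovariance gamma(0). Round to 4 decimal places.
\gamma(0) = 4.3919

For an MA(q) process X_t = eps_t + sum_i theta_i eps_{t-i} with
Var(eps_t) = sigma^2, the variance is
  gamma(0) = sigma^2 * (1 + sum_i theta_i^2).
  sum_i theta_i^2 = (-0.313)^2 = 0.097969.
  gamma(0) = 4 * (1 + 0.097969) = 4 * 1.097969 = 4.391876, which rounds to 4.3919.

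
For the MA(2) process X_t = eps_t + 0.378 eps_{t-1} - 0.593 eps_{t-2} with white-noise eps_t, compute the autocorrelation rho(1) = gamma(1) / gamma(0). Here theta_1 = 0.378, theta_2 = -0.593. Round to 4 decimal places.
\rho(1) = 0.1029

For an MA(q) process with theta_0 = 1, the autocovariance is
  gamma(k) = sigma^2 * sum_{i=0..q-k} theta_i * theta_{i+k},
and rho(k) = gamma(k) / gamma(0). Sigma^2 cancels.
  numerator   = (1)*(0.378) + (0.378)*(-0.593) = 0.153846.
  denominator = (1)^2 + (0.378)^2 + (-0.593)^2 = 1.494533.
  rho(1) = 0.153846 / 1.494533 = 0.1029.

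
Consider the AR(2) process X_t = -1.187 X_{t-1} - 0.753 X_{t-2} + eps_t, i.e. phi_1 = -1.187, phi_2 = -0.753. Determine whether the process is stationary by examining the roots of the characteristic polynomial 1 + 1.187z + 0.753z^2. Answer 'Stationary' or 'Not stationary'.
\text{Stationary}

The AR(p) characteristic polynomial is P(z) = 1 + 1.187z + 0.753z^2.
Stationarity requires all roots to lie outside the unit circle, i.e. |z| > 1 for every root.
Set 1 + (1.187) z + (0.753) z^2 = 0, i.e. a z^2 + b z + c = 0 with a = 0.753, b = 1.187, c = 1.
Discriminant D = b^2 - 4ac = (1.187)^2 - 4*(0.753)*1 = 1.408969 - (3.012) = -1.603031.
D < 0, so the roots are the complex-conjugate pair z = (-b +/- i sqrt(-D)) / (2a) = -0.7882 +/- 0.8407i.
For a conjugate pair |z|^2 = z * conj(z) = (product of roots) = c/a = 1/(0.753) = 1.328021, so |z| = sqrt(1.328021) = 1.1524 for both roots.
Moduli of all roots: 1.1524, 1.1524.
All moduli strictly greater than 1? Yes.
Verdict: Stationary.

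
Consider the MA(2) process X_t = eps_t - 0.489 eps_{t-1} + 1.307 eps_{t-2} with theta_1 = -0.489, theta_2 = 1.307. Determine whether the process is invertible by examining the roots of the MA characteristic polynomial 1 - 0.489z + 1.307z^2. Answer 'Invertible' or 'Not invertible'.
\text{Not invertible}

The MA(q) characteristic polynomial is P(z) = 1 - 0.489z + 1.307z^2.
Invertibility requires all roots to lie outside the unit circle, i.e. |z| > 1 for every root.
Set 1 + (-0.489) z + (1.307) z^2 = 0, i.e. a z^2 + b z + c = 0 with a = 1.307, b = -0.489, c = 1.
Discriminant D = b^2 - 4ac = (-0.489)^2 - 4*(1.307)*1 = 0.239121 - (5.228) = -4.988879.
D < 0, so the roots are the complex-conjugate pair z = (-b +/- i sqrt(-D)) / (2a) = 0.1871 +/- 0.8545i.
For a conjugate pair |z|^2 = z * conj(z) = (product of roots) = c/a = 1/(1.307) = 0.765111, so |z| = sqrt(0.765111) = 0.8747 for both roots.
Moduli of all roots: 0.8747, 0.8747.
All moduli strictly greater than 1? No.
Verdict: Not invertible.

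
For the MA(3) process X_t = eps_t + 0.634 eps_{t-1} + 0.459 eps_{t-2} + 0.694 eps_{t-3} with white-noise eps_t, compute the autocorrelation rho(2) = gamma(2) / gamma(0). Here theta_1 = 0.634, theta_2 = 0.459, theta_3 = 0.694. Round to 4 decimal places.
\rho(2) = 0.4293

For an MA(q) process with theta_0 = 1, the autocovariance is
  gamma(k) = sigma^2 * sum_{i=0..q-k} theta_i * theta_{i+k},
and rho(k) = gamma(k) / gamma(0). Sigma^2 cancels.
  numerator   = (1)*(0.459) + (0.634)*(0.694) = 0.898996.
  denominator = (1)^2 + (0.634)^2 + (0.459)^2 + (0.694)^2 = 2.094273.
  rho(2) = 0.898996 / 2.094273 = 0.4293.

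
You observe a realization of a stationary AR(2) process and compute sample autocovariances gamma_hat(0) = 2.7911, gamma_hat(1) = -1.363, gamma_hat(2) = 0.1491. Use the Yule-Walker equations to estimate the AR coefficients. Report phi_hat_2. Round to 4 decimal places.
\hat\phi_{2} = -0.2430

The Yule-Walker equations for an AR(p) process read, in matrix form,
  Gamma_p phi = r_p,   with   (Gamma_p)_{ij} = gamma(|i - j|),
                       (r_p)_i = gamma(i),   i,j = 1..p.
Substitute the sample gammas (Toeplitz matrix and right-hand side of size 2):
  Gamma_p = [[2.7911, -1.363], [-1.363, 2.7911]]
  r_p     = [-1.363, 0.1491]
Written out:
  2.7911 phi_1 - 1.363 phi_2 = -1.363
  -1.363 phi_1 + 2.7911 phi_2 = 0.1491
Solve by Cramer's rule:
  det = gamma(0)^2 - gamma(1)^2 = (2.7911)^2 - (-1.363)^2 = 7.79023921 - 1.857769 = 5.93247021
  phi_hat_1 = [gamma(1) gamma(0) - gamma(1) gamma(2)] / det = [(-1.363)(2.7911) - (-1.363)(0.1491)] / 5.93247021 = -3.601046 / 5.93247021 = -0.607
  phi_hat_2 = [gamma(0) gamma(2) - gamma(1)^2] / det = [(2.7911)(0.1491) - (-1.363)^2] / 5.93247021 = -1.44161599 / 5.93247021 = -0.243
So phi_hat = [-0.6070, -0.2430].
Therefore phi_hat_2 = -0.2430.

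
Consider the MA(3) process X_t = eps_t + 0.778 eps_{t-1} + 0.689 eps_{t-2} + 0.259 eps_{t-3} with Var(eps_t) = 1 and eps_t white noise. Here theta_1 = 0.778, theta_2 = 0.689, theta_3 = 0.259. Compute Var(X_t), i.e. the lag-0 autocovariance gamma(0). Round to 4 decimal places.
\gamma(0) = 2.1471

For an MA(q) process X_t = eps_t + sum_i theta_i eps_{t-i} with
Var(eps_t) = sigma^2, the variance is
  gamma(0) = sigma^2 * (1 + sum_i theta_i^2).
  sum_i theta_i^2 = (0.778)^2 + (0.689)^2 + (0.259)^2 = 0.605284 + 0.474721 + 0.067081 = 1.147086.
  gamma(0) = 1 * (1 + 1.147086) = 1 * 2.147086 = 2.147086, which rounds to 2.1471.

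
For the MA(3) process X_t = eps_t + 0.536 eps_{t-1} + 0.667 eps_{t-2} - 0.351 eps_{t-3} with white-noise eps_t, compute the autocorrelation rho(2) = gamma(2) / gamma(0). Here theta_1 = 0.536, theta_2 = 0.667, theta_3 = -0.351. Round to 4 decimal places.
\rho(2) = 0.2581

For an MA(q) process with theta_0 = 1, the autocovariance is
  gamma(k) = sigma^2 * sum_{i=0..q-k} theta_i * theta_{i+k},
and rho(k) = gamma(k) / gamma(0). Sigma^2 cancels.
  numerator   = (1)*(0.667) + (0.536)*(-0.351) = 0.478864.
  denominator = (1)^2 + (0.536)^2 + (0.667)^2 + (-0.351)^2 = 1.855386.
  rho(2) = 0.478864 / 1.855386 = 0.2581.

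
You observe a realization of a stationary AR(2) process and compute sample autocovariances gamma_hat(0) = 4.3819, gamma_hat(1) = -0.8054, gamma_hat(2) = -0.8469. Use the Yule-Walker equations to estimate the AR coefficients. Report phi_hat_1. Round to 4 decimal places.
\hat\phi_{1} = -0.2270

The Yule-Walker equations for an AR(p) process read, in matrix form,
  Gamma_p phi = r_p,   with   (Gamma_p)_{ij} = gamma(|i - j|),
                       (r_p)_i = gamma(i),   i,j = 1..p.
Substitute the sample gammas (Toeplitz matrix and right-hand side of size 2):
  Gamma_p = [[4.3819, -0.8054], [-0.8054, 4.3819]]
  r_p     = [-0.8054, -0.8469]
Written out:
  4.3819 phi_1 - 0.8054 phi_2 = -0.8054
  -0.8054 phi_1 + 4.3819 phi_2 = -0.8469
Solve by Cramer's rule:
  det = gamma(0)^2 - gamma(1)^2 = (4.3819)^2 - (-0.8054)^2 = 19.20104761 - 0.64866916 = 18.55237845
  phi_hat_1 = [gamma(1) gamma(0) - gamma(1) gamma(2)] / det = [(-0.8054)(4.3819) - (-0.8054)(-0.8469)] / 18.55237845 = -4.21127552 / 18.55237845 = -0.227
  phi_hat_2 = [gamma(0) gamma(2) - gamma(1)^2] / det = [(4.3819)(-0.8469) - (-0.8054)^2] / 18.55237845 = -4.35970027 / 18.55237845 = -0.235
So phi_hat = [-0.2270, -0.2350].
Therefore phi_hat_1 = -0.2270.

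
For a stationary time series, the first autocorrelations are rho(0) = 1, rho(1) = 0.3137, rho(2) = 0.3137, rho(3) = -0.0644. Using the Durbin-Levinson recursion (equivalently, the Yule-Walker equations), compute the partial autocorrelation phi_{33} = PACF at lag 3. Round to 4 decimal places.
\phi_{33} = -0.2520

The PACF at lag k is phi_{kk}, the last component of the solution
to the Yule-Walker system G_k phi = r_k where
  (G_k)_{ij} = rho(|i - j|), (r_k)_i = rho(i), i,j = 1..k.
Equivalently, Durbin-Levinson gives phi_{kk} iteratively:
  phi_{11} = rho(1)
  phi_{kk} = [rho(k) - sum_{j=1..k-1} phi_{k-1,j} rho(k-j)]
            / [1 - sum_{j=1..k-1} phi_{k-1,j} rho(j)],
  phi_{k,j} = phi_{k-1,j} - phi_{kk} phi_{k-1,k-j},  j = 1..k-1.
Step k = 1:
  phi_11 = rho(1) = 0.3137.
Step k = 2:
  phi_22 = [rho(2) - phi_11 rho(1)] / [1 - phi_11 rho(1)] = [0.3137 - (0.3137)(0.3137)] / [1 - (0.3137)(0.3137)]
         = 0.21529231 / 0.90159231 = 0.238791.
  Update: phi_21 = phi_11 - phi_22 phi_11 = 0.3137 - (0.238791)(0.3137) = 0.238791.
Step k = 3:
  phi_33 = [rho(3) - phi_21 rho(2) - phi_22 rho(1)] / [1 - phi_21 rho(1) - phi_22 rho(2)]
    numerator   = -0.0644 - (0.238791)(0.3137) - (0.238791)(0.3137) = -0.2142176
    denominator = 1 - (0.238791)(0.3137) - (0.238791)(0.3137) = 0.8501824
  phi_33 = -0.2142176 / 0.8501824 = -0.252.
Therefore phi_{33} = -0.2520.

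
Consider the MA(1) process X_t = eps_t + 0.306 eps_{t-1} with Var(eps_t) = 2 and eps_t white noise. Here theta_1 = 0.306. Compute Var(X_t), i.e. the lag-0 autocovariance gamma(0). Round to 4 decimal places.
\gamma(0) = 2.1873

For an MA(q) process X_t = eps_t + sum_i theta_i eps_{t-i} with
Var(eps_t) = sigma^2, the variance is
  gamma(0) = sigma^2 * (1 + sum_i theta_i^2).
  sum_i theta_i^2 = (0.306)^2 = 0.093636.
  gamma(0) = 2 * (1 + 0.093636) = 2 * 1.093636 = 2.187272, which rounds to 2.1873.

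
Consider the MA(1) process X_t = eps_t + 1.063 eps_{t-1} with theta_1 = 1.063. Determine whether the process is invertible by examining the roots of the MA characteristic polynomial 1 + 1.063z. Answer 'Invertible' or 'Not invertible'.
\text{Not invertible}

The MA(q) characteristic polynomial is P(z) = 1 + 1.063z.
Invertibility requires all roots to lie outside the unit circle, i.e. |z| > 1 for every root.
This is linear in z: 1 + (1.063) z = 0  =>  z = -1/(1.063) = -0.940734,  |z| = 0.940734.
Moduli of all roots: 0.9407.
All moduli strictly greater than 1? No.
Verdict: Not invertible.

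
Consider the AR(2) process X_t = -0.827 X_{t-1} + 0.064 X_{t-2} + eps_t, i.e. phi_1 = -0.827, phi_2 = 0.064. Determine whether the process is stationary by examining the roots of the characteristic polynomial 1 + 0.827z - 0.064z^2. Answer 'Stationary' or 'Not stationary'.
\text{Stationary}

The AR(p) characteristic polynomial is P(z) = 1 + 0.827z - 0.064z^2.
Stationarity requires all roots to lie outside the unit circle, i.e. |z| > 1 for every root.
Set 1 + (0.827) z + (-0.064) z^2 = 0, i.e. a z^2 + b z + c = 0 with a = -0.064, b = 0.827, c = 1.
Discriminant D = b^2 - 4ac = (0.827)^2 - 4*(-0.064)*1 = 0.683929 - (-0.256) = 0.939929.
D >= 0, so the roots are real: z = (-b +/- sqrt(D)) / (2a) = (-0.827 +/- 0.969499) / (-0.128).
  z_1 = (-0.827 + 0.969499) / (-0.128) = -1.1133,   |z_1| = 1.1133.
  z_2 = (-0.827 - 0.969499) / (-0.128) = 14.0352,   |z_2| = 14.0352.
Moduli of all roots: 1.1133, 14.0352.
All moduli strictly greater than 1? Yes.
Verdict: Stationary.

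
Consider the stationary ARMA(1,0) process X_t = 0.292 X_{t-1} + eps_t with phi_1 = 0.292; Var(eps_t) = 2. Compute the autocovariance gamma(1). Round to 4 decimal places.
\gamma(1) = 0.6384

Multiply the model equation by X_{t-k} and take expectations. With theta_0 = psi_0 = 1 and psi_j the MA(infinity) weights, this gives
  gamma(k) - sum_i phi_i gamma(k-i) = c_k,
  c_k = sigma^2 * sum_{j=k..q} theta_j psi_{j-k}   (c_k = 0 for k > q),
using gamma(-m) = gamma(m).
Pure AR (q = 0): c_0 = sigma^2 = 2, c_k = 0 for k >= 1.
Equations for k = 0 and k = 1 (AR order 1):
  gamma(0) = phi_1 gamma(1) + c_0
  gamma(1) = phi_1 gamma(0) + c_1
Substituting the second into the first: gamma(0) (1 - phi_1^2) = c_0 + phi_1 c_1, so
  gamma(0) = c_0 / (1 - phi_1^2) = 2 / (1 - (0.292)^2) = 2 / 0.914736 = 2.186423.
  gamma(1) = phi_1 gamma(0) = (0.292)(2.186423) = 0.638436.
Therefore gamma(1) = 0.6384 (to 4 decimal places).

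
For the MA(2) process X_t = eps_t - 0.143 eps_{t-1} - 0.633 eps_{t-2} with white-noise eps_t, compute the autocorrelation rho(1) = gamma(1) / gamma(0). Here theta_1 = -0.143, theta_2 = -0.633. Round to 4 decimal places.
\rho(1) = -0.0369

For an MA(q) process with theta_0 = 1, the autocovariance is
  gamma(k) = sigma^2 * sum_{i=0..q-k} theta_i * theta_{i+k},
and rho(k) = gamma(k) / gamma(0). Sigma^2 cancels.
  numerator   = (1)*(-0.143) + (-0.143)*(-0.633) = -0.052481.
  denominator = (1)^2 + (-0.143)^2 + (-0.633)^2 = 1.421138.
  rho(1) = -0.052481 / 1.421138 = -0.0369.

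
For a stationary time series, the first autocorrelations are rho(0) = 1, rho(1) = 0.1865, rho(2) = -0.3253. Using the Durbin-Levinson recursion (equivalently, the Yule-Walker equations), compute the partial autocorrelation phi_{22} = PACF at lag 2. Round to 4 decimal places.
\phi_{22} = -0.3731

The PACF at lag k is phi_{kk}, the last component of the solution
to the Yule-Walker system G_k phi = r_k where
  (G_k)_{ij} = rho(|i - j|), (r_k)_i = rho(i), i,j = 1..k.
Equivalently, Durbin-Levinson gives phi_{kk} iteratively:
  phi_{11} = rho(1)
  phi_{kk} = [rho(k) - sum_{j=1..k-1} phi_{k-1,j} rho(k-j)]
            / [1 - sum_{j=1..k-1} phi_{k-1,j} rho(j)],
  phi_{k,j} = phi_{k-1,j} - phi_{kk} phi_{k-1,k-j},  j = 1..k-1.
Step k = 1:
  phi_11 = rho(1) = 0.1865.
Step k = 2:
  phi_22 = [rho(2) - phi_11 rho(1)] / [1 - phi_11 rho(1)] = [-0.3253 - (0.1865)(0.1865)] / [1 - (0.1865)(0.1865)]
         = -0.36008225 / 0.96521775 = -0.3731.
Therefore phi_{22} = -0.3731.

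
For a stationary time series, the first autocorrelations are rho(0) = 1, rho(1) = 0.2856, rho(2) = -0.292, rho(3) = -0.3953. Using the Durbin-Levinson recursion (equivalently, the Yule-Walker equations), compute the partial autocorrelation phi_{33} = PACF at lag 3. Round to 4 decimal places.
\phi_{33} = -0.2111

The PACF at lag k is phi_{kk}, the last component of the solution
to the Yule-Walker system G_k phi = r_k where
  (G_k)_{ij} = rho(|i - j|), (r_k)_i = rho(i), i,j = 1..k.
Equivalently, Durbin-Levinson gives phi_{kk} iteratively:
  phi_{11} = rho(1)
  phi_{kk} = [rho(k) - sum_{j=1..k-1} phi_{k-1,j} rho(k-j)]
            / [1 - sum_{j=1..k-1} phi_{k-1,j} rho(j)],
  phi_{k,j} = phi_{k-1,j} - phi_{kk} phi_{k-1,k-j},  j = 1..k-1.
Step k = 1:
  phi_11 = rho(1) = 0.2856.
Step k = 2:
  phi_22 = [rho(2) - phi_11 rho(1)] / [1 - phi_11 rho(1)] = [-0.292 - (0.2856)(0.2856)] / [1 - (0.2856)(0.2856)]
         = -0.37356736 / 0.91843264 = -0.406744.
  Update: phi_21 = phi_11 - phi_22 phi_11 = 0.2856 - (-0.406744)(0.2856) = 0.401766.
Step k = 3:
  phi_33 = [rho(3) - phi_21 rho(2) - phi_22 rho(1)] / [1 - phi_21 rho(1) - phi_22 rho(2)]
    numerator   = -0.3953 - (0.401766)(-0.292) - (-0.406744)(0.2856) = -0.16181806
    denominator = 1 - (0.401766)(0.2856) - (-0.406744)(-0.292) = 0.7664862
  phi_33 = -0.16181806 / 0.7664862 = -0.2111.
Therefore phi_{33} = -0.2111.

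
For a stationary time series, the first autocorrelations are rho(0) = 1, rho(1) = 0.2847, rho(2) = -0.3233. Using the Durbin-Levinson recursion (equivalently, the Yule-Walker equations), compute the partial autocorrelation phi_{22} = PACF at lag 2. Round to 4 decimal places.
\phi_{22} = -0.4400

The PACF at lag k is phi_{kk}, the last component of the solution
to the Yule-Walker system G_k phi = r_k where
  (G_k)_{ij} = rho(|i - j|), (r_k)_i = rho(i), i,j = 1..k.
Equivalently, Durbin-Levinson gives phi_{kk} iteratively:
  phi_{11} = rho(1)
  phi_{kk} = [rho(k) - sum_{j=1..k-1} phi_{k-1,j} rho(k-j)]
            / [1 - sum_{j=1..k-1} phi_{k-1,j} rho(j)],
  phi_{k,j} = phi_{k-1,j} - phi_{kk} phi_{k-1,k-j},  j = 1..k-1.
Step k = 1:
  phi_11 = rho(1) = 0.2847.
Step k = 2:
  phi_22 = [rho(2) - phi_11 rho(1)] / [1 - phi_11 rho(1)] = [-0.3233 - (0.2847)(0.2847)] / [1 - (0.2847)(0.2847)]
         = -0.40435409 / 0.91894591 = -0.44.
Therefore phi_{22} = -0.4400.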